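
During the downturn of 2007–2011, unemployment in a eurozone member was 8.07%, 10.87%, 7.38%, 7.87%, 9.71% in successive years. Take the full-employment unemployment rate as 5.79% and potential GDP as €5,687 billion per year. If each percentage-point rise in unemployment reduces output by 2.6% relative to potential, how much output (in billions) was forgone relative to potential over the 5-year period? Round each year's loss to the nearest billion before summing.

€2,211 billion

Year 2007: gap = -2.6 × (8.07 - 5.79) = -5.928%, loss ≈ 5687 × 5.928/100 ≈ 337.
Year 2008: gap = -2.6 × (10.87 - 5.79) = -13.208%, loss ≈ 5687 × 13.208/100 ≈ 751.
Year 2009: gap = -2.6 × (7.38 - 5.79) = -4.134%, loss ≈ 5687 × 4.134/100 ≈ 235.
Year 2010: gap = -2.6 × (7.87 - 5.79) = -5.408%, loss ≈ 5687 × 5.408/100 ≈ 308.
Year 2011: gap = -2.6 × (9.71 - 5.79) = -10.192%, loss ≈ 5687 × 10.192/100 ≈ 580.
Total lost output = 337 + 751 + 235 + 308 + 580 = 2211 billion.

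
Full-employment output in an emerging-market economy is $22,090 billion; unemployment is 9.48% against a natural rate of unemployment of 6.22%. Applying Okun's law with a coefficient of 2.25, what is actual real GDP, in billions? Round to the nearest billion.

$20,470 billion

Unemployment gap = 9.48 - 6.22 = 3.26 points, so the output gap is -2.25 × 3.26 = -7.335%.
Actual GDP = 22090 × (1 - 7.335/100) = 22090 × 0.92665 ≈ 20470 billion.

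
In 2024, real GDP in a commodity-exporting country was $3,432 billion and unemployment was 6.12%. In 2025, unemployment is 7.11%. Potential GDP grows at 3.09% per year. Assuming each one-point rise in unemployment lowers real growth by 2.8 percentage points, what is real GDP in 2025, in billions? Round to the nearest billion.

$3,443 billion

Δu = 7.11 - 6.12 = 0.99 points.
Okun's law (growth form): g_Y = g_Y* - β × Δu = 3.09 - 2.8 × (0.99) = 3.09 - 2.772 = 0.318%.
Real GDP in the next year = 3432 × (1 + 0.318/100) = 3432 × 1.00318 ≈ 3443 billion.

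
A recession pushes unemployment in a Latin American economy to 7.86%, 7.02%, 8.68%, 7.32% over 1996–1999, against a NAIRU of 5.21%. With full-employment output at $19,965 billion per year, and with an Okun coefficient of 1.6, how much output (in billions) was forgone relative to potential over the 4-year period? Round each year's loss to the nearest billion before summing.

Year 1996: gap = -1.6 × (7.86 - 5.21) = -4.24%, loss ≈ 19965 × 4.24/100 ≈ 847.
Year 1997: gap = -1.6 × (7.02 - 5.21) = -2.896%, loss ≈ 19965 × 2.896/100 ≈ 578.
Year 1998: gap = -1.6 × (8.68 - 5.21) = -5.552%, loss ≈ 19965 × 5.552/100 ≈ 1108.
Year 1999: gap = -1.6 × (7.32 - 5.21) = -3.376%, loss ≈ 19965 × 3.376/100 ≈ 674.
Total lost output = 847 + 578 + 1108 + 674 = 3207 billion.

$3,207 billion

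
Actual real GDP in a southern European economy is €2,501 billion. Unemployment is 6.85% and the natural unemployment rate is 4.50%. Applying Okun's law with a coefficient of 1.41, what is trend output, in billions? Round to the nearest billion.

Unemployment gap = 6.85 - 4.5 = 2.35 points, so output gap = -1.41 × 2.35 = -3.3135%.
Since Y = Y* × (1 + gap/100), Y* = 2501/0.966865 ≈ 2587 billion.

€2,587 billion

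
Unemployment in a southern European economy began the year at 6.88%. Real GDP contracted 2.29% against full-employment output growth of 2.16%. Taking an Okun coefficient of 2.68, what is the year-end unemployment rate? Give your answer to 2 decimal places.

8.54%

Growth-rate Okun's law: g_Y = g_Y* - β × Δu, so Δu = (g_Y* - g_Y)/β.
Δu = (2.16 + 2.29)/2.68 = 4.45/2.68 = 1.66 percentage points.
Year-end unemployment = 6.88 + 1.66 = 8.54%.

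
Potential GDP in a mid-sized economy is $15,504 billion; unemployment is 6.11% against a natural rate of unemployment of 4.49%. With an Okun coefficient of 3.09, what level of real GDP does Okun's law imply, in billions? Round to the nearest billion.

Unemployment gap = 6.11 - 4.49 = 1.62 points, so the output gap is -3.09 × 1.62 = -5.0058%.
Actual GDP = 15504 × (1 - 5.0058/100) = 15504 × 0.949942 ≈ 14728 billion.

$14,728 billion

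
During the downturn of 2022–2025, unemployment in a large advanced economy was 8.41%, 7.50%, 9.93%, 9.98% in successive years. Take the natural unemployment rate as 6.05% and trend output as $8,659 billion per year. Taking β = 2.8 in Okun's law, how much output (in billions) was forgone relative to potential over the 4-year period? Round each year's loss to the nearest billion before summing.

$2,818 billion

Year 2022: gap = -2.8 × (8.41 - 6.05) = -6.608%, loss ≈ 8659 × 6.608/100 ≈ 572.
Year 2023: gap = -2.8 × (7.5 - 6.05) = -4.06%, loss ≈ 8659 × 4.06/100 ≈ 352.
Year 2024: gap = -2.8 × (9.93 - 6.05) = -10.864%, loss ≈ 8659 × 10.864/100 ≈ 941.
Year 2025: gap = -2.8 × (9.98 - 6.05) = -11.004%, loss ≈ 8659 × 11.004/100 ≈ 953.
Total lost output = 572 + 352 + 941 + 953 = 2818 billion.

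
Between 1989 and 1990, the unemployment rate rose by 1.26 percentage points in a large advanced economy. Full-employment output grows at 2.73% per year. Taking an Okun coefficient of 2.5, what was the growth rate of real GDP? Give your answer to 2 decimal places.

-0.42%

Growth-rate Okun's law: g_Y = g_Y* - β × Δu.
g_Y = 2.73 - 2.5 × (1.26) = 2.73 - 3.15 = -0.42%, i.e. -0.42% to 2 d.p.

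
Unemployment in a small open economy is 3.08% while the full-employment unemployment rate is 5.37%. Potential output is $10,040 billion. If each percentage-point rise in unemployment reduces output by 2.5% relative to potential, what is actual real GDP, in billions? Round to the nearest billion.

Unemployment gap = 3.08 - 5.37 = -2.29 points, so the output gap is -2.5 × (-2.29) = 5.725%.
Actual GDP = 10040 × (1 + 5.725/100) = 10040 × 1.05725 ≈ 10615 billion.

$10,615 billion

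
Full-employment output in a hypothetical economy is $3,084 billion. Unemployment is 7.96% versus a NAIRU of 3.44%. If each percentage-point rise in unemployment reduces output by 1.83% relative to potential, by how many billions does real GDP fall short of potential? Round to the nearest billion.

$255 billion

Output gap = -1.83 × (7.96 - 3.44) = -1.83 × 4.52 = -8.2716%.
Actual GDP ≈ 3084 × 0.917284 ≈ 2829 billion, so the shortfall is 3084 - 2829 = 255 billion.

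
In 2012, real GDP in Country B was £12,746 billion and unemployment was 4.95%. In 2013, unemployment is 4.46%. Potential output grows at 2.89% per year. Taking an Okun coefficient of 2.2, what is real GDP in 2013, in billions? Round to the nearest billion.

£13,252 billion

Δu = 4.46 - 4.95 = -0.49 points.
Okun's law (growth form): g_Y = g_Y* - β × Δu = 2.89 - 2.2 × (-0.49) = 2.89 + 1.078 = 3.968%.
Real GDP in the next year = 12746 × (1 + 3.968/100) = 12746 × 1.03968 ≈ 13252 billion.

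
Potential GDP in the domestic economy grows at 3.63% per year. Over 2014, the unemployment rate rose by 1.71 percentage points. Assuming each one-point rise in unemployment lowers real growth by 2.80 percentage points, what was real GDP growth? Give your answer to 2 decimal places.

Growth-rate Okun's law: g_Y = g_Y* - β × Δu.
g_Y = 3.63 - 2.80 × (1.71) = 3.63 - 4.788 = -1.158%, i.e. -1.16% to 2 d.p.

-1.16%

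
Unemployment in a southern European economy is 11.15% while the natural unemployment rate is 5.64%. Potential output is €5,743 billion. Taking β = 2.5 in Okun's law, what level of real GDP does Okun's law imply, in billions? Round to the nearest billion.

€4,952 billion

Unemployment gap = 11.15 - 5.64 = 5.51 points, so the output gap is -2.5 × 5.51 = -13.775%.
Actual GDP = 5743 × (1 - 13.775/100) = 5743 × 0.86225 ≈ 4952 billion.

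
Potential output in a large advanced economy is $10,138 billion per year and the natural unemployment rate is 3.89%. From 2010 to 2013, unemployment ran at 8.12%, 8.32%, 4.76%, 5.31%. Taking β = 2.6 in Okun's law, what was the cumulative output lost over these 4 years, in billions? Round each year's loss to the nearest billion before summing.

Year 2010: gap = -2.6 × (8.12 - 3.89) = -10.998%, loss ≈ 10138 × 10.998/100 ≈ 1115.
Year 2011: gap = -2.6 × (8.32 - 3.89) = -11.518%, loss ≈ 10138 × 11.518/100 ≈ 1168.
Year 2012: gap = -2.6 × (4.76 - 3.89) = -2.262%, loss ≈ 10138 × 2.262/100 ≈ 229.
Year 2013: gap = -2.6 × (5.31 - 3.89) = -3.692%, loss ≈ 10138 × 3.692/100 ≈ 374.
Total lost output = 1115 + 1168 + 229 + 374 = 2886 billion.

$2,886 billion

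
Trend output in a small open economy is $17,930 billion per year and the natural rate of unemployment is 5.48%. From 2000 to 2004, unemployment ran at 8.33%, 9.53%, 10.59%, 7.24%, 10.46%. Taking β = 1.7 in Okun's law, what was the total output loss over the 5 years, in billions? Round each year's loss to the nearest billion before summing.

Year 2000: gap = -1.7 × (8.33 - 5.48) = -4.845%, loss ≈ 17930 × 4.845/100 ≈ 869.
Year 2001: gap = -1.7 × (9.53 - 5.48) = -6.885%, loss ≈ 17930 × 6.885/100 ≈ 1234.
Year 2002: gap = -1.7 × (10.59 - 5.48) = -8.687%, loss ≈ 17930 × 8.687/100 ≈ 1558.
Year 2003: gap = -1.7 × (7.24 - 5.48) = -2.992%, loss ≈ 17930 × 2.992/100 ≈ 536.
Year 2004: gap = -1.7 × (10.46 - 5.48) = -8.466%, loss ≈ 17930 × 8.466/100 ≈ 1518.
Total lost output = 869 + 1234 + 1558 + 536 + 1518 = 5715 billion.

$5,715 billion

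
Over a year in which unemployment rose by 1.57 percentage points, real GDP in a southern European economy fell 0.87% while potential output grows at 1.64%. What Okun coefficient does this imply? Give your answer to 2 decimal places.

β ≈ 1.60

Growth form: g_Y = g_Y* - β × Δu, so β = (g_Y* - g_Y)/Δu.
β = (1.64 + 0.87)/1.57 = 2.51/1.57 = 1.60.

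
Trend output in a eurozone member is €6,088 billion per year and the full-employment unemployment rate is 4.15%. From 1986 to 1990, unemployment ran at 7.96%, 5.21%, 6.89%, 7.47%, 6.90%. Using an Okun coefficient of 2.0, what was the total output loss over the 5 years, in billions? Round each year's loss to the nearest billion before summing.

€1,666 billion

Year 1986: gap = -2.0 × (7.96 - 4.15) = -7.62%, loss ≈ 6088 × 7.62/100 ≈ 464.
Year 1987: gap = -2.0 × (5.21 - 4.15) = -2.12%, loss ≈ 6088 × 2.12/100 ≈ 129.
Year 1988: gap = -2.0 × (6.89 - 4.15) = -5.48%, loss ≈ 6088 × 5.48/100 ≈ 334.
Year 1989: gap = -2.0 × (7.47 - 4.15) = -6.64%, loss ≈ 6088 × 6.64/100 ≈ 404.
Year 1990: gap = -2.0 × (6.9 - 4.15) = -5.5%, loss ≈ 6088 × 5.5/100 ≈ 335.
Total lost output = 464 + 129 + 334 + 404 + 335 = 1666 billion.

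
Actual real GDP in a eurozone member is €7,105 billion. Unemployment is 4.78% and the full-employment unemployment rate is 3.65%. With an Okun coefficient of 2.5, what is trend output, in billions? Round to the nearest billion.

Unemployment gap = 4.78 - 3.65 = 1.13 points, so output gap = -2.5 × 1.13 = -2.825%.
Since Y = Y* × (1 + gap/100), Y* = 7105/0.97175 ≈ 7312 billion.

€7,312 billion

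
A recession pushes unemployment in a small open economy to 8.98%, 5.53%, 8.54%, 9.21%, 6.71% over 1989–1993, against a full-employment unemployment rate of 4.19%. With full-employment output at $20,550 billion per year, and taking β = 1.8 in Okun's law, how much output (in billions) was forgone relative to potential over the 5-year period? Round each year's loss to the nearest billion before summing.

$6,666 billion

Year 1989: gap = -1.8 × (8.98 - 4.19) = -8.622%, loss ≈ 20550 × 8.622/100 ≈ 1772.
Year 1990: gap = -1.8 × (5.53 - 4.19) = -2.412%, loss ≈ 20550 × 2.412/100 ≈ 496.
Year 1991: gap = -1.8 × (8.54 - 4.19) = -7.83%, loss ≈ 20550 × 7.83/100 ≈ 1609.
Year 1992: gap = -1.8 × (9.21 - 4.19) = -9.036%, loss ≈ 20550 × 9.036/100 ≈ 1857.
Year 1993: gap = -1.8 × (6.71 - 4.19) = -4.536%, loss ≈ 20550 × 4.536/100 ≈ 932.
Total lost output = 1772 + 496 + 1609 + 1857 + 932 = 6666 billion.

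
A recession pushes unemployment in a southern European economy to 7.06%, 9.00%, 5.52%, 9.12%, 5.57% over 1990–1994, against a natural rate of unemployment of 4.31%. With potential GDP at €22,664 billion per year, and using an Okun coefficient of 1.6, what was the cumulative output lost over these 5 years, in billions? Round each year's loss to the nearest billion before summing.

Year 1990: gap = -1.6 × (7.06 - 4.31) = -4.4%, loss ≈ 22664 × 4.4/100 ≈ 997.
Year 1991: gap = -1.6 × (9 - 4.31) = -7.504%, loss ≈ 22664 × 7.504/100 ≈ 1701.
Year 1992: gap = -1.6 × (5.52 - 4.31) = -1.936%, loss ≈ 22664 × 1.936/100 ≈ 439.
Year 1993: gap = -1.6 × (9.12 - 4.31) = -7.696%, loss ≈ 22664 × 7.696/100 ≈ 1744.
Year 1994: gap = -1.6 × (5.57 - 4.31) = -2.016%, loss ≈ 22664 × 2.016/100 ≈ 457.
Total lost output = 997 + 1701 + 439 + 1744 + 457 = 5338 billion.

€5,338 billion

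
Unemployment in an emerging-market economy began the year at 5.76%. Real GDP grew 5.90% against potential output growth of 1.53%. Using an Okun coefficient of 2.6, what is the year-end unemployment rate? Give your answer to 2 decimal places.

4.08%

Growth-rate Okun's law: g_Y = g_Y* - β × Δu, so Δu = (g_Y* - g_Y)/β.
Δu = (1.53 - 5.9)/2.6 = -4.37/2.6 = -1.68 percentage points.
Year-end unemployment = 5.76 - 1.68 = 4.08%.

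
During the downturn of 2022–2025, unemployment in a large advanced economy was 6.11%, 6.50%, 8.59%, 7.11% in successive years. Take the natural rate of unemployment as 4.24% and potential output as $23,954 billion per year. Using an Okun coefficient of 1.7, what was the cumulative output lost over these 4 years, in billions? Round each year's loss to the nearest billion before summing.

$4,621 billion

Year 2022: gap = -1.7 × (6.11 - 4.24) = -3.179%, loss ≈ 23954 × 3.179/100 ≈ 761.
Year 2023: gap = -1.7 × (6.5 - 4.24) = -3.842%, loss ≈ 23954 × 3.842/100 ≈ 920.
Year 2024: gap = -1.7 × (8.59 - 4.24) = -7.395%, loss ≈ 23954 × 7.395/100 ≈ 1771.
Year 2025: gap = -1.7 × (7.11 - 4.24) = -4.879%, loss ≈ 23954 × 4.879/100 ≈ 1169.
Total lost output = 761 + 920 + 1771 + 1169 = 4621 billion.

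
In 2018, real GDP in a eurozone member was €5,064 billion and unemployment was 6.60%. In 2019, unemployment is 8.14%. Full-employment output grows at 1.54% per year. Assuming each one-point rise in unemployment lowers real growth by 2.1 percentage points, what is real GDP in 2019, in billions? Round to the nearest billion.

€4,978 billion

Δu = 8.14 - 6.6 = 1.54 points.
Okun's law (growth form): g_Y = g_Y* - β × Δu = 1.54 - 2.1 × (1.54) = 1.54 - 3.234 = -1.694%.
Real GDP in the next year = 5064 × (1 - 1.694/100) = 5064 × 0.98306 ≈ 4978 billion.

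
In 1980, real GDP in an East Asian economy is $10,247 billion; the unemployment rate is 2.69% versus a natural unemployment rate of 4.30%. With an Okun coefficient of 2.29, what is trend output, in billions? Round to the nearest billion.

$9,883 billion

Unemployment gap = 2.69 - 4.3 = -1.61 points, so output gap = -2.29 × (-1.61) = 3.6869%.
Since Y = Y* × (1 + gap/100), Y* = 10247/1.036869 ≈ 9883 billion.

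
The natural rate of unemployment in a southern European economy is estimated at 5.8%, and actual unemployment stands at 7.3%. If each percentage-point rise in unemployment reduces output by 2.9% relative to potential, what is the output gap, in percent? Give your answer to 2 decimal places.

The unemployment gap is 7.3 - 5.8 = 1.5 percentage points.
Okun's law gives an output gap of -2.9 × 1.5 = -4.35%, i.e. 4.35% below potential.

-4.35%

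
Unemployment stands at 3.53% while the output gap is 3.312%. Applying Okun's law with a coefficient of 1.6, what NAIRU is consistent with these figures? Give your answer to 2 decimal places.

5.60%

From Okun's law, u - u* = -(output gap)/β = -(3.312)/1.6 = -2.07 points.
So u* = 3.53 + 2.07 = 5.60%.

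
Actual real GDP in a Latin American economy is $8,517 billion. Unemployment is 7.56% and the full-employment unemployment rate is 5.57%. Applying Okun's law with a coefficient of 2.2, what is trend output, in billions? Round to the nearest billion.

$8,907 billion

Unemployment gap = 7.56 - 5.57 = 1.99 points, so output gap = -2.2 × 1.99 = -4.378%.
Since Y = Y* × (1 + gap/100), Y* = 8517/0.95622 ≈ 8907 billion.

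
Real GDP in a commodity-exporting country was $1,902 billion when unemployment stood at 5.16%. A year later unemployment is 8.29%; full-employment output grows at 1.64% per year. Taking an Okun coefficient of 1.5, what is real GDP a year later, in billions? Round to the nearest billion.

Δu = 8.29 - 5.16 = 3.13 points.
Okun's law (growth form): g_Y = g_Y* - β × Δu = 1.64 - 1.5 × (3.13) = 1.64 - 4.695 = -3.055%.
Real GDP in the next year = 1902 × (1 - 3.055/100) = 1902 × 0.96945 ≈ 1844 billion.

$1,844 billion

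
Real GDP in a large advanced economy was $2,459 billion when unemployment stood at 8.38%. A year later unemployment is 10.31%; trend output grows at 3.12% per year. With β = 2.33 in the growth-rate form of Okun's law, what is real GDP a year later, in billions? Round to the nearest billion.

$2,425 billion

Δu = 10.31 - 8.38 = 1.93 points.
Okun's law (growth form): g_Y = g_Y* - β × Δu = 3.12 - 2.33 × (1.93) = 3.12 - 4.4969 = -1.3769%.
Real GDP in the next year = 2459 × (1 - 1.3769/100) = 2459 × 0.986231 ≈ 2425 billion.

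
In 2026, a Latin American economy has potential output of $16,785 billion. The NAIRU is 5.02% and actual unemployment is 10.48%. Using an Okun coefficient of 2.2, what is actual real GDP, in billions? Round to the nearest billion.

Unemployment gap = 10.48 - 5.02 = 5.46 points, so the output gap is -2.2 × 5.46 = -12.012%.
Actual GDP = 16785 × (1 - 12.012/100) = 16785 × 0.87988 ≈ 14769 billion.

$14,769 billion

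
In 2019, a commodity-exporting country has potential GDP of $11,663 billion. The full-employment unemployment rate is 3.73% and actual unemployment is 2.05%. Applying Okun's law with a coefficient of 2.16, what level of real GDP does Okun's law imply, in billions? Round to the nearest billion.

Unemployment gap = 2.05 - 3.73 = -1.68 points, so the output gap is -2.16 × (-1.68) = 3.6288%.
Actual GDP = 11663 × (1 + 3.6288/100) = 11663 × 1.036288 ≈ 12086 billion.

$12,086 billion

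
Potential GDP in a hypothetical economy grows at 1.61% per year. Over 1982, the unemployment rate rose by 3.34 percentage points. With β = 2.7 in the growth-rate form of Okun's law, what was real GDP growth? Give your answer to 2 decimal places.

-7.41%

Growth-rate Okun's law: g_Y = g_Y* - β × Δu.
g_Y = 1.61 - 2.7 × (3.34) = 1.61 - 9.018 = -7.408%, i.e. -7.41% to 2 d.p.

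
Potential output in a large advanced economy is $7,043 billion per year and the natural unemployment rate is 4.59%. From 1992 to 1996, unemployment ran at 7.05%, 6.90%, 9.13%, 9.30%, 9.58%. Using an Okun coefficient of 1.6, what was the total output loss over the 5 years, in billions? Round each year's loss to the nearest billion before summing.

Year 1992: gap = -1.6 × (7.05 - 4.59) = -3.936%, loss ≈ 7043 × 3.936/100 ≈ 277.
Year 1993: gap = -1.6 × (6.9 - 4.59) = -3.696%, loss ≈ 7043 × 3.696/100 ≈ 260.
Year 1994: gap = -1.6 × (9.13 - 4.59) = -7.264%, loss ≈ 7043 × 7.264/100 ≈ 512.
Year 1995: gap = -1.6 × (9.3 - 4.59) = -7.536%, loss ≈ 7043 × 7.536/100 ≈ 531.
Year 1996: gap = -1.6 × (9.58 - 4.59) = -7.984%, loss ≈ 7043 × 7.984/100 ≈ 562.
Total lost output = 277 + 260 + 512 + 531 + 562 = 2142 billion.

$2,142 billion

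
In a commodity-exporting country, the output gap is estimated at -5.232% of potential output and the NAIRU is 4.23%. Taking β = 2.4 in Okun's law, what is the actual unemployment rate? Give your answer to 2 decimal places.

From Okun's law, u - u* = -(output gap)/β = -(-5.232)/2.4 = 2.18 points.
So u = 4.23 + 2.18 = 6.41%.

6.41%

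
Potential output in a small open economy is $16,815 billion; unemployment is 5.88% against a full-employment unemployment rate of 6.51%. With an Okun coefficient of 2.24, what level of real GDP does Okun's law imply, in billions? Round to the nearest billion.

$17,052 billion

Unemployment gap = 5.88 - 6.51 = -0.63 points, so the output gap is -2.24 × (-0.63) = 1.4112%.
Actual GDP = 16815 × (1 + 1.4112/100) = 16815 × 1.014112 ≈ 17052 billion.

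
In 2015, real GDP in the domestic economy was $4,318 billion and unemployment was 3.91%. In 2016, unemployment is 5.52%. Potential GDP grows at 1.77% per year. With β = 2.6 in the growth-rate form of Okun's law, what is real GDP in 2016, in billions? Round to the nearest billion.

$4,214 billion

Δu = 5.52 - 3.91 = 1.61 points.
Okun's law (growth form): g_Y = g_Y* - β × Δu = 1.77 - 2.6 × (1.61) = 1.77 - 4.186 = -2.416%.
Real GDP in the next year = 4318 × (1 - 2.416/100) = 4318 × 0.97584 ≈ 4214 billion.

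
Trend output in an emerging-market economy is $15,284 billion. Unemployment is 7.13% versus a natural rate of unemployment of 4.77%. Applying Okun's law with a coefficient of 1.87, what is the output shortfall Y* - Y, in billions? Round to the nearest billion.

$675 billion

Output gap = -1.87 × (7.13 - 4.77) = -1.87 × 2.36 = -4.4132%.
Actual GDP ≈ 15284 × 0.955868 ≈ 14609 billion, so the shortfall is 15284 - 14609 = 675 billion.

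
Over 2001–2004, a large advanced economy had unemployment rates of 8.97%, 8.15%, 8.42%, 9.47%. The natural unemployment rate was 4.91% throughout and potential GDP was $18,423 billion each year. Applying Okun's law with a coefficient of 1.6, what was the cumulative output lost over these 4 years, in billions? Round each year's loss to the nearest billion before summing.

$4,531 billion

Year 2001: gap = -1.6 × (8.97 - 4.91) = -6.496%, loss ≈ 18423 × 6.496/100 ≈ 1197.
Year 2002: gap = -1.6 × (8.15 - 4.91) = -5.184%, loss ≈ 18423 × 5.184/100 ≈ 955.
Year 2003: gap = -1.6 × (8.42 - 4.91) = -5.616%, loss ≈ 18423 × 5.616/100 ≈ 1035.
Year 2004: gap = -1.6 × (9.47 - 4.91) = -7.296%, loss ≈ 18423 × 7.296/100 ≈ 1344.
Total lost output = 1197 + 955 + 1035 + 1344 = 4531 billion.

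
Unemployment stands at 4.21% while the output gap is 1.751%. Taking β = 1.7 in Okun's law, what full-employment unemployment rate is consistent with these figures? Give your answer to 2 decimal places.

5.24%

From Okun's law, u - u* = -(output gap)/β = -(1.751)/1.7 = -1.03 points.
So u* = 4.21 + 1.03 = 5.24%.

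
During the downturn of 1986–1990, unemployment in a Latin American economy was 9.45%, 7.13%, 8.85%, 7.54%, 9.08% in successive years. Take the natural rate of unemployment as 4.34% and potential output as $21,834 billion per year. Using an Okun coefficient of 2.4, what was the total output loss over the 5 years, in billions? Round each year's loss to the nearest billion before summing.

$10,664 billion

Year 1986: gap = -2.4 × (9.45 - 4.34) = -12.264%, loss ≈ 21834 × 12.264/100 ≈ 2678.
Year 1987: gap = -2.4 × (7.13 - 4.34) = -6.696%, loss ≈ 21834 × 6.696/100 ≈ 1462.
Year 1988: gap = -2.4 × (8.85 - 4.34) = -10.824%, loss ≈ 21834 × 10.824/100 ≈ 2363.
Year 1989: gap = -2.4 × (7.54 - 4.34) = -7.68%, loss ≈ 21834 × 7.68/100 ≈ 1677.
Year 1990: gap = -2.4 × (9.08 - 4.34) = -11.376%, loss ≈ 21834 × 11.376/100 ≈ 2484.
Total lost output = 2678 + 1462 + 2363 + 1677 + 2484 = 10664 billion.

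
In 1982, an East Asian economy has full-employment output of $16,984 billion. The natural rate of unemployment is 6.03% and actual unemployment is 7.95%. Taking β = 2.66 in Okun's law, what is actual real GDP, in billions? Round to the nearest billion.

Unemployment gap = 7.95 - 6.03 = 1.92 points, so the output gap is -2.66 × 1.92 = -5.1072%.
Actual GDP = 16984 × (1 - 5.1072/100) = 16984 × 0.948928 ≈ 16117 billion.

$16,117 billion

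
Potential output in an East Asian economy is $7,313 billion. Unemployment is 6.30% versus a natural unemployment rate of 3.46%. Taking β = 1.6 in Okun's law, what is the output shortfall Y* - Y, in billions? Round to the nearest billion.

Output gap = -1.6 × (6.3 - 3.46) = -1.6 × 2.84 = -4.544%.
Actual GDP ≈ 7313 × 0.95456 ≈ 6981 billion, so the shortfall is 7313 - 6981 = 332 billion.

$332 billion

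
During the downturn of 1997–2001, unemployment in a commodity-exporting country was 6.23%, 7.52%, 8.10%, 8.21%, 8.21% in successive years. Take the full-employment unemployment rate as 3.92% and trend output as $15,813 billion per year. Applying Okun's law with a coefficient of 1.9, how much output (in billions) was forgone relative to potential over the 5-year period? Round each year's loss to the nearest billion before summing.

Year 1997: gap = -1.9 × (6.23 - 3.92) = -4.389%, loss ≈ 15813 × 4.389/100 ≈ 694.
Year 1998: gap = -1.9 × (7.52 - 3.92) = -6.84%, loss ≈ 15813 × 6.84/100 ≈ 1082.
Year 1999: gap = -1.9 × (8.1 - 3.92) = -7.942%, loss ≈ 15813 × 7.942/100 ≈ 1256.
Year 2000: gap = -1.9 × (8.21 - 3.92) = -8.151%, loss ≈ 15813 × 8.151/100 ≈ 1289.
Year 2001: gap = -1.9 × (8.21 - 3.92) = -8.151%, loss ≈ 15813 × 8.151/100 ≈ 1289.
Total lost output = 694 + 1082 + 1256 + 1289 + 1289 = 5610 billion.

$5,610 billion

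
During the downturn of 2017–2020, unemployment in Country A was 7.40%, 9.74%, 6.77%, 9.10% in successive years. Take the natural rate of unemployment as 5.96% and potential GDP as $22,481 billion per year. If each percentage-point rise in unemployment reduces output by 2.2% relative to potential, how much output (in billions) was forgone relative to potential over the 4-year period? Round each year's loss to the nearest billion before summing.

$4,536 billion

Year 2017: gap = -2.2 × (7.4 - 5.96) = -3.168%, loss ≈ 22481 × 3.168/100 ≈ 712.
Year 2018: gap = -2.2 × (9.74 - 5.96) = -8.316%, loss ≈ 22481 × 8.316/100 ≈ 1870.
Year 2019: gap = -2.2 × (6.77 - 5.96) = -1.782%, loss ≈ 22481 × 1.782/100 ≈ 401.
Year 2020: gap = -2.2 × (9.1 - 5.96) = -6.908%, loss ≈ 22481 × 6.908/100 ≈ 1553.
Total lost output = 712 + 1870 + 401 + 1553 = 4536 billion.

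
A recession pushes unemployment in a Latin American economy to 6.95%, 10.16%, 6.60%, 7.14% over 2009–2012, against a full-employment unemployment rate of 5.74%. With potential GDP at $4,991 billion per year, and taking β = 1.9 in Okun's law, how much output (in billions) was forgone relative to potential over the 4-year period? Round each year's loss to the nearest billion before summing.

Year 2009: gap = -1.9 × (6.95 - 5.74) = -2.299%, loss ≈ 4991 × 2.299/100 ≈ 115.
Year 2010: gap = -1.9 × (10.16 - 5.74) = -8.398%, loss ≈ 4991 × 8.398/100 ≈ 419.
Year 2011: gap = -1.9 × (6.6 - 5.74) = -1.634%, loss ≈ 4991 × 1.634/100 ≈ 82.
Year 2012: gap = -1.9 × (7.14 - 5.74) = -2.66%, loss ≈ 4991 × 2.66/100 ≈ 133.
Total lost output = 115 + 419 + 82 + 133 = 749 billion.

$749 billion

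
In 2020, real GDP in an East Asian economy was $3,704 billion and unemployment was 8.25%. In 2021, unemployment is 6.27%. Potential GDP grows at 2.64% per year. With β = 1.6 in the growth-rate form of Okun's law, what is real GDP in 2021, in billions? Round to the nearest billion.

$3,919 billion

Δu = 6.27 - 8.25 = -1.98 points.
Okun's law (growth form): g_Y = g_Y* - β × Δu = 2.64 - 1.6 × (-1.98) = 2.64 + 3.168 = 5.808%.
Real GDP in the next year = 3704 × (1 + 5.808/100) = 3704 × 1.05808 ≈ 3919 billion.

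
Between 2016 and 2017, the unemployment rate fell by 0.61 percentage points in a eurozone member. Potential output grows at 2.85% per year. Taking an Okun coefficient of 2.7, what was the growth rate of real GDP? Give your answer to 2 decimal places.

4.50%

Growth-rate Okun's law: g_Y = g_Y* - β × Δu.
g_Y = 2.85 - 2.7 × (-0.61) = 2.85 + 1.647 = 4.497%, i.e. 4.50% to 2 d.p.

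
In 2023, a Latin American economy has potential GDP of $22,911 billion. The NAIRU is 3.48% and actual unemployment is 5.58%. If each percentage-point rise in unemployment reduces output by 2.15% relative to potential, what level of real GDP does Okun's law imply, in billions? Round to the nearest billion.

$21,877 billion

Unemployment gap = 5.58 - 3.48 = 2.1 points, so the output gap is -2.15 × 2.1 = -4.515%.
Actual GDP = 22911 × (1 - 4.515/100) = 22911 × 0.95485 ≈ 21877 billion.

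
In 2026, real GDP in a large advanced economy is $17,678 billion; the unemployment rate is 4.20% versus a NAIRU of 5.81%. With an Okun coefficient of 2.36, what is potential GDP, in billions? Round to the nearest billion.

Unemployment gap = 4.2 - 5.81 = -1.61 points, so output gap = -2.36 × (-1.61) = 3.7996%.
Since Y = Y* × (1 + gap/100), Y* = 17678/1.037996 ≈ 17031 billion.

$17,031 billion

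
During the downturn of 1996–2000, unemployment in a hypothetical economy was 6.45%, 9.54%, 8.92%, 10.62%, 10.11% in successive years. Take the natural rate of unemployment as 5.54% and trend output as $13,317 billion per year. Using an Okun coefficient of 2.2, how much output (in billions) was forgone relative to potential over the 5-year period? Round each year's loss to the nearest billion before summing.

$5,256 billion

Year 1996: gap = -2.2 × (6.45 - 5.54) = -2.002%, loss ≈ 13317 × 2.002/100 ≈ 267.
Year 1997: gap = -2.2 × (9.54 - 5.54) = -8.8%, loss ≈ 13317 × 8.8/100 ≈ 1172.
Year 1998: gap = -2.2 × (8.92 - 5.54) = -7.436%, loss ≈ 13317 × 7.436/100 ≈ 990.
Year 1999: gap = -2.2 × (10.62 - 5.54) = -11.176%, loss ≈ 13317 × 11.176/100 ≈ 1488.
Year 2000: gap = -2.2 × (10.11 - 5.54) = -10.054%, loss ≈ 13317 × 10.054/100 ≈ 1339.
Total lost output = 267 + 1172 + 990 + 1488 + 1339 = 5256 billion.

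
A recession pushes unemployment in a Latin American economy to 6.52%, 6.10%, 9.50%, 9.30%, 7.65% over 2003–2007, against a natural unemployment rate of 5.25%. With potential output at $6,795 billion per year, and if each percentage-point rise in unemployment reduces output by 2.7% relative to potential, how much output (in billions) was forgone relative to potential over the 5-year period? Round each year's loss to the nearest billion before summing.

Year 2003: gap = -2.7 × (6.52 - 5.25) = -3.429%, loss ≈ 6795 × 3.429/100 ≈ 233.
Year 2004: gap = -2.7 × (6.1 - 5.25) = -2.295%, loss ≈ 6795 × 2.295/100 ≈ 156.
Year 2005: gap = -2.7 × (9.5 - 5.25) = -11.475%, loss ≈ 6795 × 11.475/100 ≈ 780.
Year 2006: gap = -2.7 × (9.3 - 5.25) = -10.935%, loss ≈ 6795 × 10.935/100 ≈ 743.
Year 2007: gap = -2.7 × (7.65 - 5.25) = -6.48%, loss ≈ 6795 × 6.48/100 ≈ 440.
Total lost output = 233 + 156 + 780 + 743 + 440 = 2352 billion.

$2,352 billion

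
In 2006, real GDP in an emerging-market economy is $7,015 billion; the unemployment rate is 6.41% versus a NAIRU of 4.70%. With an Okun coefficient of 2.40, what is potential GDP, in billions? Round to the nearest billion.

$7,315 billion

Unemployment gap = 6.41 - 4.7 = 1.71 points, so output gap = -2.4 × 1.71 = -4.104%.
Since Y = Y* × (1 + gap/100), Y* = 7015/0.95896 ≈ 7315 billion.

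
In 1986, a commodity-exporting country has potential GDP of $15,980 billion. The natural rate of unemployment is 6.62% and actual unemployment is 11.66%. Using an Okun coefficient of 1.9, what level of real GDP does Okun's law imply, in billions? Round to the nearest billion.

$14,450 billion

Unemployment gap = 11.66 - 6.62 = 5.04 points, so the output gap is -1.9 × 5.04 = -9.576%.
Actual GDP = 15980 × (1 - 9.576/100) = 15980 × 0.90424 ≈ 14450 billion.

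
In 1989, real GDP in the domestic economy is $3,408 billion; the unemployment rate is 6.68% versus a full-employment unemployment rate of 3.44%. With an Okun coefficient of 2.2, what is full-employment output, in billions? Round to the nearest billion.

Unemployment gap = 6.68 - 3.44 = 3.24 points, so output gap = -2.2 × 3.24 = -7.128%.
Since Y = Y* × (1 + gap/100), Y* = 3408/0.92872 ≈ 3670 billion.

$3,670 billion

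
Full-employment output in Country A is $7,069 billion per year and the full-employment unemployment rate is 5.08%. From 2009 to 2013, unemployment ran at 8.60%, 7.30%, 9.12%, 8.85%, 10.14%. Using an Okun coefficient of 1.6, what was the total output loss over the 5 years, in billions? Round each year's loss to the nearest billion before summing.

Year 2009: gap = -1.6 × (8.6 - 5.08) = -5.632%, loss ≈ 7069 × 5.632/100 ≈ 398.
Year 2010: gap = -1.6 × (7.3 - 5.08) = -3.552%, loss ≈ 7069 × 3.552/100 ≈ 251.
Year 2011: gap = -1.6 × (9.12 - 5.08) = -6.464%, loss ≈ 7069 × 6.464/100 ≈ 457.
Year 2012: gap = -1.6 × (8.85 - 5.08) = -6.032%, loss ≈ 7069 × 6.032/100 ≈ 426.
Year 2013: gap = -1.6 × (10.14 - 5.08) = -8.096%, loss ≈ 7069 × 8.096/100 ≈ 572.
Total lost output = 398 + 251 + 457 + 426 + 572 = 2104 billion.

$2,104 billion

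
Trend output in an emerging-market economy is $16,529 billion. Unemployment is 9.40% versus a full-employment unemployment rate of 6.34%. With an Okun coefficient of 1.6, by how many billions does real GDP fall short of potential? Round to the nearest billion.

$809 billion

Output gap = -1.6 × (9.4 - 6.34) = -1.6 × 3.06 = -4.896%.
Actual GDP ≈ 16529 × 0.95104 ≈ 15720 billion, so the shortfall is 16529 - 15720 = 809 billion.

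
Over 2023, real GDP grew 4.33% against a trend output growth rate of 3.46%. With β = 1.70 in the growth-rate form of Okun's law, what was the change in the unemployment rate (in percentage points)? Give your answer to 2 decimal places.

-0.51 percentage points

Growth-rate Okun's law: g_Y = g_Y* - β × Δu, so Δu = (g_Y* - g_Y)/β.
Δu = (3.46 - 4.33)/1.70 = -0.87/1.70 = -0.51 percentage points.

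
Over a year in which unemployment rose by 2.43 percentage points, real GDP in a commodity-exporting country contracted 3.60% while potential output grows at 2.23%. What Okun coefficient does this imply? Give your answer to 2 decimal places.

β ≈ 2.40

Growth form: g_Y = g_Y* - β × Δu, so β = (g_Y* - g_Y)/Δu.
β = (2.23 + 3.6)/2.43 = 5.83/2.43 = 2.40.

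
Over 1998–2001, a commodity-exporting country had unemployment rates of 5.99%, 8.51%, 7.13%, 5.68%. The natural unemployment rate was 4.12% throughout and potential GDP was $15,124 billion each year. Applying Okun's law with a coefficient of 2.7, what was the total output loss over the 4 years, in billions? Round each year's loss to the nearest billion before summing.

$4,423 billion

Year 1998: gap = -2.7 × (5.99 - 4.12) = -5.049%, loss ≈ 15124 × 5.049/100 ≈ 764.
Year 1999: gap = -2.7 × (8.51 - 4.12) = -11.853%, loss ≈ 15124 × 11.853/100 ≈ 1793.
Year 2000: gap = -2.7 × (7.13 - 4.12) = -8.127%, loss ≈ 15124 × 8.127/100 ≈ 1229.
Year 2001: gap = -2.7 × (5.68 - 4.12) = -4.212%, loss ≈ 15124 × 4.212/100 ≈ 637.
Total lost output = 764 + 1793 + 1229 + 637 = 4423 billion.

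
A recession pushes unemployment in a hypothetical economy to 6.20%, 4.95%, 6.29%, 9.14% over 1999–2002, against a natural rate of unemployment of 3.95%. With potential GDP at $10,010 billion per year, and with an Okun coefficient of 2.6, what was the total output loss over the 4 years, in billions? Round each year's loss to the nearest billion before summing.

$2,806 billion

Year 1999: gap = -2.6 × (6.2 - 3.95) = -5.85%, loss ≈ 10010 × 5.85/100 ≈ 586.
Year 2000: gap = -2.6 × (4.95 - 3.95) = -2.6%, loss ≈ 10010 × 2.6/100 ≈ 260.
Year 2001: gap = -2.6 × (6.29 - 3.95) = -6.084%, loss ≈ 10010 × 6.084/100 ≈ 609.
Year 2002: gap = -2.6 × (9.14 - 3.95) = -13.494%, loss ≈ 10010 × 13.494/100 ≈ 1351.
Total lost output = 586 + 260 + 609 + 1351 = 2806 billion.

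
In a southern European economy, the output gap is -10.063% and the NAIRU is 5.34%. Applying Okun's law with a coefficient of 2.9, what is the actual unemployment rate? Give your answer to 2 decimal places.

8.81%

From Okun's law, u - u* = -(output gap)/β = -(-10.063)/2.9 = 3.47 points.
So u = 5.34 + 3.47 = 8.81%.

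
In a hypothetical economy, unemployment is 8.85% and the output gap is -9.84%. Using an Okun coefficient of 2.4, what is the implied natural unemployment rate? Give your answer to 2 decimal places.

4.75%

From Okun's law, u - u* = -(output gap)/β = -(-9.84)/2.4 = 4.1 points.
So u* = 8.85 - 4.1 = 4.75%.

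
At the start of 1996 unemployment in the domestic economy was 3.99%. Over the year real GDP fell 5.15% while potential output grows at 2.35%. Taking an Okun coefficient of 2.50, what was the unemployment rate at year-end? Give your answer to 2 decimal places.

6.99%

Growth-rate Okun's law: g_Y = g_Y* - β × Δu, so Δu = (g_Y* - g_Y)/β.
Δu = (2.35 + 5.15)/2.50 = 7.5/2.50 = 3.00 percentage points.
Year-end unemployment = 3.99 + 3 = 6.99%.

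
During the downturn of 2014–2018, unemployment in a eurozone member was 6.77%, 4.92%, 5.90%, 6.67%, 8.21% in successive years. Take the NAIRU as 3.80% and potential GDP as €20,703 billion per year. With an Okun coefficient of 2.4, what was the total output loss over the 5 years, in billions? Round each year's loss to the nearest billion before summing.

€6,692 billion

Year 2014: gap = -2.4 × (6.77 - 3.8) = -7.128%, loss ≈ 20703 × 7.128/100 ≈ 1476.
Year 2015: gap = -2.4 × (4.92 - 3.8) = -2.688%, loss ≈ 20703 × 2.688/100 ≈ 556.
Year 2016: gap = -2.4 × (5.9 - 3.8) = -5.04%, loss ≈ 20703 × 5.04/100 ≈ 1043.
Year 2017: gap = -2.4 × (6.67 - 3.8) = -6.888%, loss ≈ 20703 × 6.888/100 ≈ 1426.
Year 2018: gap = -2.4 × (8.21 - 3.8) = -10.584%, loss ≈ 20703 × 10.584/100 ≈ 2191.
Total lost output = 1476 + 556 + 1043 + 1426 + 2191 = 6692 billion.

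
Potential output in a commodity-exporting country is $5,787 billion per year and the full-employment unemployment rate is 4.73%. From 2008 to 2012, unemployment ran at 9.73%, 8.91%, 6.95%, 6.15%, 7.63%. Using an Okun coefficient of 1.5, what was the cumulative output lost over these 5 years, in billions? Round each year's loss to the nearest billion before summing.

Year 2008: gap = -1.5 × (9.73 - 4.73) = -7.5%, loss ≈ 5787 × 7.5/100 ≈ 434.
Year 2009: gap = -1.5 × (8.91 - 4.73) = -6.27%, loss ≈ 5787 × 6.27/100 ≈ 363.
Year 2010: gap = -1.5 × (6.95 - 4.73) = -3.33%, loss ≈ 5787 × 3.33/100 ≈ 193.
Year 2011: gap = -1.5 × (6.15 - 4.73) = -2.13%, loss ≈ 5787 × 2.13/100 ≈ 123.
Year 2012: gap = -1.5 × (7.63 - 4.73) = -4.35%, loss ≈ 5787 × 4.35/100 ≈ 252.
Total lost output = 434 + 363 + 193 + 123 + 252 = 1365 billion.

$1,365 billion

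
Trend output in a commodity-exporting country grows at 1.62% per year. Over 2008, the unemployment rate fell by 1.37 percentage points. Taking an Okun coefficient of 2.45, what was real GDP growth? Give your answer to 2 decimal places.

Growth-rate Okun's law: g_Y = g_Y* - β × Δu.
g_Y = 1.62 - 2.45 × (-1.37) = 1.62 + 3.3565 = 4.9765%, i.e. 4.98% to 2 d.p.

4.98%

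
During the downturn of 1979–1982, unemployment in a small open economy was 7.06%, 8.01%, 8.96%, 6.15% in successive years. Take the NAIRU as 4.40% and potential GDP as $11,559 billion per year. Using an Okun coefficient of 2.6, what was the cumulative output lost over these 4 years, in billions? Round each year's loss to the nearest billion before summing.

$3,780 billion

Year 1979: gap = -2.6 × (7.06 - 4.4) = -6.916%, loss ≈ 11559 × 6.916/100 ≈ 799.
Year 1980: gap = -2.6 × (8.01 - 4.4) = -9.386%, loss ≈ 11559 × 9.386/100 ≈ 1085.
Year 1981: gap = -2.6 × (8.96 - 4.4) = -11.856%, loss ≈ 11559 × 11.856/100 ≈ 1370.
Year 1982: gap = -2.6 × (6.15 - 4.4) = -4.55%, loss ≈ 11559 × 4.55/100 ≈ 526.
Total lost output = 799 + 1085 + 1370 + 526 = 3780 billion.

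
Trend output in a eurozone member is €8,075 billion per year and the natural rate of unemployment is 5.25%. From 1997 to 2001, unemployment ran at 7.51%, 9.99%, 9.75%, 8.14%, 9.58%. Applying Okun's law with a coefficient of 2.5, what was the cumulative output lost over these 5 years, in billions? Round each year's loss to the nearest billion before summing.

€3,778 billion

Year 1997: gap = -2.5 × (7.51 - 5.25) = -5.65%, loss ≈ 8075 × 5.65/100 ≈ 456.
Year 1998: gap = -2.5 × (9.99 - 5.25) = -11.85%, loss ≈ 8075 × 11.85/100 ≈ 957.
Year 1999: gap = -2.5 × (9.75 - 5.25) = -11.25%, loss ≈ 8075 × 11.25/100 ≈ 908.
Year 2000: gap = -2.5 × (8.14 - 5.25) = -7.225%, loss ≈ 8075 × 7.225/100 ≈ 583.
Year 2001: gap = -2.5 × (9.58 - 5.25) = -10.825%, loss ≈ 8075 × 10.825/100 ≈ 874.
Total lost output = 456 + 957 + 908 + 583 + 874 = 3778 billion.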